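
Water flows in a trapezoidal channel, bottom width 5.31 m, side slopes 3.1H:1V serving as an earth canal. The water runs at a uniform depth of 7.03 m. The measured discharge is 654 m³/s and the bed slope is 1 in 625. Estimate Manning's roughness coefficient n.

n = 0.028

With bottom width b = 5.31 m and side slope z = 3.1: A = (b + zy)y = (5.31 + 3.1×7.03)×7.03 = 190.5 m²; P = b + 2y√(1+z²) = 5.31 + 2×7.03×3.257 = 51.11 m.
Hydraulic radius R = A/P = 190.5/51.11 = 3.728 m.
Rearranging Manning's equation: n = (1/Q) A R^(2/3) S^(1/2) = (1/654) × 190.5 × 3.728^(2/3) × √0.0016 = 0.028.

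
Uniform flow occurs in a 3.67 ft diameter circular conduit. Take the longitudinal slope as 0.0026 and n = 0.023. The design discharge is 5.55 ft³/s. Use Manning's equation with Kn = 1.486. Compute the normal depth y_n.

y_n = 1.02 ft

Manning's equation rearranged: A R^(2/3) = nQ / (1.486·√S) = 0.023 × 5.55 / (1.486 × √0.0026) = 1.685.
At y = 0.752 ft: A R^(2/3) = 0.9186 — short.
At y = 1.16 ft: A R^(2/3) = 2.163 — over.
At y = 1.02 ft: A R^(2/3) = 1.686 — matches.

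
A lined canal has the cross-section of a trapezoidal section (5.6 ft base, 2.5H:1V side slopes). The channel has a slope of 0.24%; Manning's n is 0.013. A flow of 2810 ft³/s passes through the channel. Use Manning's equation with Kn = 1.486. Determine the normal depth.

Manning's equation rearranged: A R^(2/3) = nQ / (1.486·√S) = 0.013 × 2810 / (1.486 × √0.0024) = 501.8.
At y = 8.54 ft: A R^(2/3) = 623.7 — high.
At y = 6.29 ft: A R^(2/3) = 303.2 — low.
At y = 7.8 ft: A R^(2/3) = 502.6 — close enough.

y_n = 7.8 ft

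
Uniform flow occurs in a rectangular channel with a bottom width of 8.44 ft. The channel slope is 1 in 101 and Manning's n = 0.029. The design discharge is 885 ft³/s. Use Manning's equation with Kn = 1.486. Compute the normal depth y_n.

Manning's equation rearranged: A R^(2/3) = nQ / (1.486·√S) = 0.029 × 885 / (1.486 × √0.009901) = 173.6.
Try y = 12.6 ft: A R^(2/3) = 229.1 — too large.
Try y = 8.65 ft: A R^(2/3) = 146.3 — too small.
Try y = 9.97 ft: A R^(2/3) = 173.7 — close enough.

y_n = 9.97 ft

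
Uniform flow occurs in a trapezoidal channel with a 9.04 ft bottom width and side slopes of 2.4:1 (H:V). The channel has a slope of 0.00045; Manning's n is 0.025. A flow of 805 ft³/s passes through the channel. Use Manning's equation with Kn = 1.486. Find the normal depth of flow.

Manning's equation rearranged: A R^(2/3) = nQ / (1.486·√S) = 0.025 × 805 / (1.486 × √0.00045) = 638.4.
At y = 9.9 ft: A R^(2/3) = 995.2 — too large.
At y = 8.15 ft: A R^(2/3) = 638.4 — matches.

y_n = 8.15 ft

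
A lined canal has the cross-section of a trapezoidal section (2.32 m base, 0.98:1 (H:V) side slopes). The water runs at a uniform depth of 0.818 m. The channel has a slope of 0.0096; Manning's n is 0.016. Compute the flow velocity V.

V = 4.13 m/s

With bottom width b = 2.32 m and side slope z = 0.98: A = (b + zy)y = (2.32 + 0.98×0.818)×0.818 = 2.554 m²; P = b + 2y√(1+z²) = 2.32 + 2×0.818×1.4 = 4.611 m.
Hydraulic radius R = A/P = 2.554/4.611 = 0.5538 m.
From Manning's equation, V = (1/n) R^(2/3) S^(1/2) = (1/0.016) × 0.5538^(2/3) × 0.0096^(1/2) = 4.13 m/s.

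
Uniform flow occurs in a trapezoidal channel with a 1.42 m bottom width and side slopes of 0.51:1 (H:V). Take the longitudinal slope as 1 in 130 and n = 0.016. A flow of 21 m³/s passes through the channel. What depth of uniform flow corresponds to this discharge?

Manning's equation rearranged: A R^(2/3) = nQ / (1·√S) = 0.016 × 21 / (√0.007692) = 3.831.
At y = 1.67 m: A R^(2/3) = 3.087 — low.
At y = 2.13 m: A R^(2/3) = 4.831 — high.
At y = 1.88 m: A R^(2/3) = 3.831 — matches.

y_n = 1.88 m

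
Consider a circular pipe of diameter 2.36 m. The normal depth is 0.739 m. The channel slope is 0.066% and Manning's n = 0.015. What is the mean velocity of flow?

V = 0.957 m/s

For a circular section of diameter D = 2.36 m at depth y = 0.739 m, the central angle is θ = 2 arccos(1 − 2y/D) = 2.376 rad. Then A = (D²/8)(θ − sin θ) = 1.171 m² and P = Dθ/2 = 2.803 m.
Hydraulic radius R = A/P = 1.171/2.803 = 0.4178 m.
From Manning's equation, V = (1/n) R^(2/3) S^(1/2) = (1/0.015) × 0.4178^(2/3) × 0.00066^(1/2) = 0.957 m/s.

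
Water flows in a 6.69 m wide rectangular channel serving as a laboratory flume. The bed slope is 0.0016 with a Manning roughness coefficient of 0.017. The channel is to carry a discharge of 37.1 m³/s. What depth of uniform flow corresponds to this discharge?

Manning's equation rearranged: A R^(2/3) = nQ / (1·√S) = 0.017 × 37.1 / (√0.0016) = 15.77.
Trying y = 1.41 m: A R^(2/3) = 9.382 — low.
Trying y = 2.31 m: A R^(2/3) = 19.03 — high.
Trying y = 2.02 m: A R^(2/3) = 15.76 — matches.

y_n = 2.02 m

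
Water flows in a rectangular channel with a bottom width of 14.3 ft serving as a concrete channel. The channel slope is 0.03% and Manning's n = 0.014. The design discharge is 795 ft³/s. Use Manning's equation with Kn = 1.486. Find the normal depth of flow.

y_n = 11.3 ft

Manning's equation rearranged: A R^(2/3) = nQ / (1.486·√S) = 0.014 × 795 / (1.486 × √0.0003) = 432.4.
Trying y = 7.91 ft: A R^(2/3) = 273.3 — short.
Trying y = 13.5 ft: A R^(2/3) = 539.7 — over.
Trying y = 11.3 ft: A R^(2/3) = 432.5 — ≈ 432.4.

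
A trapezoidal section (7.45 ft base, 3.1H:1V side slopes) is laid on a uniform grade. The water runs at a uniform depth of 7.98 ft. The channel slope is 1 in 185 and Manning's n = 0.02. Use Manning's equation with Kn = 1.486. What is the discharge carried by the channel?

With bottom width b = 7.45 ft and side slope z = 3.1: A = (b + zy)y = (7.45 + 3.1×7.98)×7.98 = 256.9 ft²; P = b + 2y√(1+z²) = 7.45 + 2×7.98×3.257 = 59.44 ft.
Hydraulic radius R = A/P = 256.9/59.44 = 4.322 ft.
Manning's equation: Q = (1.486/n) A R^(2/3) S^(1/2) = (1.486/0.02) × 256.9 × 4.322^(2/3) × 0.005405^(1/2) = 3720 ft³/s.

Q = 3720 ft³/s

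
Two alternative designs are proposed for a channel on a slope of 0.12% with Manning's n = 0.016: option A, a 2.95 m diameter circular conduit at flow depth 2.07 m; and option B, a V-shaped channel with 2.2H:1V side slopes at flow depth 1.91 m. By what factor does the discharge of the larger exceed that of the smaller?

Channel A: For a circular section of diameter D = 2.95 m at depth y = 2.07 m, the central angle is θ = 2 arccos(1 − 2y/D) = 3.972 rad. Then A = (D²/8)(θ − sin θ) = 5.124 m² and P = Dθ/2 = 5.859 m. Hydraulic radius R = A/P = 5.124/5.859 = 0.8746 m. Q_A = (1/0.016)·5.124·0.8746^(2/3)·√0.0012 = 10.15 m³/s.
Channel B: For a triangular section with side slope z = 2.2: A = zy² = 2.2×1.91² = 8.026 m²; P = 2y√(1+z²) = 2×1.91×2.417 = 9.231 m. Hydraulic radius R = A/P = 8.026/9.231 = 0.8694 m. Q_B = (1/0.016)·8.026·0.8694^(2/3)·√0.0012 = 15.83 m³/s.
The larger discharge is 15.83 m³/s and the smaller is 10.15 m³/s; the ratio is 1.56.

1.56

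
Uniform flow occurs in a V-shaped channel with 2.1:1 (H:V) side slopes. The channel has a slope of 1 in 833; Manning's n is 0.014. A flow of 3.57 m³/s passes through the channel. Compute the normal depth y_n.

Manning's equation rearranged: A R^(2/3) = nQ / (1·√S) = 0.014 × 3.57 / (√0.0012) = 1.443.
Trying y = 0.903 m: A R^(2/3) = 0.9414 — short.
Trying y = 1.06 m: A R^(2/3) = 1.444 — close enough.

y_n = 1.06 m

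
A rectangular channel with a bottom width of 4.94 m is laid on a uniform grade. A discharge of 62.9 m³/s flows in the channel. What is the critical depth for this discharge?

y_c = 2.55 m

For a rectangular channel, critical depth y_c = (q²/g)^(1/3) where q = Q/b = 62.9/4.94 = 12.73 m²/s.
So y_c = (12.73²/9.81)^(1/3) = 2.55 m.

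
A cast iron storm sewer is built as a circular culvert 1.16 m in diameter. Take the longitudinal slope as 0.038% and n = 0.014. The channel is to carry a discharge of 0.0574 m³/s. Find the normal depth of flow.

y_n = 0.234 m

Manning's equation rearranged: A R^(2/3) = nQ / (1·√S) = 0.014 × 0.0574 / (√0.00038) = 0.04122.
At y = 0.274 m: A R^(2/3) = 0.05666 — too large.
At y = 0.2 m: A R^(2/3) = 0.02997 — too small.
At y = 0.234 m: A R^(2/3) = 0.04126 — matches.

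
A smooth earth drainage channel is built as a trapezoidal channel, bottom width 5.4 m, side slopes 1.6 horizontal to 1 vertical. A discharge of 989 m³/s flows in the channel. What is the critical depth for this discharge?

y_c = 8 m

At critical depth, Q² T / (g A³) = 1, i.e. A³/T = Q²/g = 989²/9.81 = 99710.
Trying y = 5.6 m: A³/T = 22300 — too small.
Trying y = 8 m: A³/T = 99570 — ≈ 99710.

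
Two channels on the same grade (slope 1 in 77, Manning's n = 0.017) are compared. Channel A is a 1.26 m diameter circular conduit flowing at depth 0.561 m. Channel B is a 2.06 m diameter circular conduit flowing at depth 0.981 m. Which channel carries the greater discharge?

channel B

Channel A: For a circular section of diameter D = 1.26 m at depth y = 0.561 m, the central angle is θ = 2 arccos(1 − 2y/D) = 2.922 rad. Then A = (D²/8)(θ − sin θ) = 0.5367 m² and P = Dθ/2 = 1.841 m. Hydraulic radius R = A/P = 0.5367/1.841 = 0.2915 m. Q_A = (1/0.017)·0.5367·0.2915^(2/3)·√0.01299 = 1.582 m³/s.
Channel B: For a circular section of diameter D = 2.06 m at depth y = 0.981 m, the central angle is θ = 2 arccos(1 − 2y/D) = 3.046 rad. Then A = (D²/8)(θ − sin θ) = 1.566 m² and P = Dθ/2 = 3.138 m. Hydraulic radius R = A/P = 1.566/3.138 = 0.4989 m. Q_B = (1/0.017)·1.566·0.4989^(2/3)·√0.01299 = 6.602 m³/s.
Q_A = 1.582 m³/s vs Q_B = 6.602 m³/s, so channel B carries more.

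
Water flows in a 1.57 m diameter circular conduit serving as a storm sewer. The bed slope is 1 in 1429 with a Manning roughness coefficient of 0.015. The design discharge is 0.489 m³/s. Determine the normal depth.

y_n = 0.554 m

Manning's equation rearranged: A R^(2/3) = nQ / (1·√S) = 0.015 × 0.489 / (√0.0006998) = 0.2773.
Try y = 0.447 m: A R^(2/3) = 0.1836 — low.
Try y = 0.554 m: A R^(2/3) = 0.2771 — ≈ 0.2773.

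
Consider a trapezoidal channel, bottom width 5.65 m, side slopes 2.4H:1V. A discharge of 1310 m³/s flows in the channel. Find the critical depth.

y_c = 7.97 m

At critical depth, Q² T / (g A³) = 1, i.e. A³/T = Q²/g = 1310²/9.81 = 174900.
At y = 5.73 m: A³/T = 41440 — short.
At y = 7.97 m: A³/T = 175400 — matches.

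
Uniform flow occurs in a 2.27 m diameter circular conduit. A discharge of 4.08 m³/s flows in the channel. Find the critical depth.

y_c = 0.929 m

At critical depth, Q² T / (g A³) = 1, i.e. A³/T = Q²/g = 4.08²/9.81 = 1.697.
Try y = 1.12 m: A³/T = 3.469 — high.
Try y = 0.682 m: A³/T = 0.5147 — low.
Try y = 0.929 m: A³/T = 1.696 — ≈ 1.697.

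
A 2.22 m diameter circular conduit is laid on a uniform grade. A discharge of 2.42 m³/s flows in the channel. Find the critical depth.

At critical depth, Q² T / (g A³) = 1, i.e. A³/T = Q²/g = 2.42²/9.81 = 0.597.
Trying y = 0.818 m: A³/T = 1.013 — over.
Trying y = 0.602 m: A³/T = 0.3093 — short.
Trying y = 0.713 m: A³/T = 0.5962 — ≈ 0.597.

y_c = 0.713 m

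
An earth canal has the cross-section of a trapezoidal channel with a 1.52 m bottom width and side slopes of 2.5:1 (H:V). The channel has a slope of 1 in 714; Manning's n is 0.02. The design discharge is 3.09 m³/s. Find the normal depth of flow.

y_n = 0.782 m

Manning's equation rearranged: A R^(2/3) = nQ / (1·√S) = 0.02 × 3.09 / (√0.001401) = 1.651.
At y = 0.86 m: A R^(2/3) = 2.023 — too large.
At y = 0.782 m: A R^(2/3) = 1.652 — matches.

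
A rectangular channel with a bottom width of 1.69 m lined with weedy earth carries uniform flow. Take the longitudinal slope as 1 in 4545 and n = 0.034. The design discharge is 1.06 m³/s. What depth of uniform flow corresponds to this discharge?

Manning's equation rearranged: A R^(2/3) = nQ / (1·√S) = 0.034 × 1.06 / (√0.00022) = 2.43.
At y = 1.8 m: A R^(2/3) = 2.104 — too small.
At y = 2.39 m: A R^(2/3) = 2.95 — too large.
At y = 2.03 m: A R^(2/3) = 2.431 — close enough.

y_n = 2.03 m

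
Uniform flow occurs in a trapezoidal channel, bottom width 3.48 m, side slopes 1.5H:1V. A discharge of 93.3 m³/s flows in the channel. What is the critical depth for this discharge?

At critical depth, Q² T / (g A³) = 1, i.e. A³/T = Q²/g = 93.3²/9.81 = 887.3.
At y = 3.44 m: A³/T = 1903 — too large.
At y = 2.53 m: A³/T = 563.3 — too small.
At y = 2.84 m: A³/T = 885.1 — matches.

y_c = 2.84 m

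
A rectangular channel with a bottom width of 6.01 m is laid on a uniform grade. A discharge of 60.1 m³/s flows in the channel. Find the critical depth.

For a rectangular channel, critical depth y_c = (q²/g)^(1/3) where q = Q/b = 60.1/6.01 = 10 m²/s.
So y_c = (10²/9.81)^(1/3) = 2.17 m.

y_c = 2.17 m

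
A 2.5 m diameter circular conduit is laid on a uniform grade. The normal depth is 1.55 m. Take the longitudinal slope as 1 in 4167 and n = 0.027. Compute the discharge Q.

Q = 1.45 m³/s

For a circular section of diameter D = 2.5 m at depth y = 1.55 m, the central angle is θ = 2 arccos(1 − 2y/D) = 3.626 rad. Then A = (D²/8)(θ − sin θ) = 3.197 m² and P = Dθ/2 = 4.533 m.
Hydraulic radius R = A/P = 3.197/4.533 = 0.7053 m.
Manning's equation: Q = (1/n) A R^(2/3) S^(1/2) = (1/0.027) × 3.197 × 0.7053^(2/3) × 0.00024^(1/2) = 1.45 m³/s.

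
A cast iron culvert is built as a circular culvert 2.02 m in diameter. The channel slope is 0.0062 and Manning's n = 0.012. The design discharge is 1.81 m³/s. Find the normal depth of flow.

y_n = 0.503 m

Manning's equation rearranged: A R^(2/3) = nQ / (1·√S) = 0.012 × 1.81 / (√0.0062) = 0.2758.
At y = 0.564 m: A R^(2/3) = 0.3461 — over.
At y = 0.503 m: A R^(2/3) = 0.2762 — matches.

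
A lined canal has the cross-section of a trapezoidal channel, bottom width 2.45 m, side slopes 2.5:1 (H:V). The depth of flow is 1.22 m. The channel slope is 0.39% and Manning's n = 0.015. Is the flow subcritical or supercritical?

With bottom width b = 2.45 m and side slope z = 2.5: A = (b + zy)y = (2.45 + 2.5×1.22)×1.22 = 6.71 m²; P = b + 2y√(1+z²) = 2.45 + 2×1.22×2.693 = 9.02 m.
Hydraulic radius R = A/P = 6.71/9.02 = 0.7439 m.
V = (1/n) R^(2/3) √S = (1/0.015) × 0.7439^(2/3) × √0.0039 = 3.418 m/s. Hydraulic depth D_h = A/T = 6.71/8.55 = 0.7848 m.
Froude number Fr = V/√(g·D_h) = 3.418/√(9.81×0.7848) = 1.23, which is greater than 1, so the flow is supercritical.

supercritical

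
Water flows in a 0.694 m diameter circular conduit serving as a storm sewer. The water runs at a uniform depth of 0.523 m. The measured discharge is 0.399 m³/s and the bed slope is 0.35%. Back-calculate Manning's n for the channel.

For a circular section of diameter D = 0.694 m at depth y = 0.523 m, the central angle is θ = 2 arccos(1 − 2y/D) = 4.205 rad. Then A = (D²/8)(θ − sin θ) = 0.3058 m² and P = Dθ/2 = 1.459 m.
Hydraulic radius R = A/P = 0.3058/1.459 = 0.2096 m.
Rearranging Manning's equation: n = (1/Q) A R^(2/3) S^(1/2) = (1/0.399) × 0.3058 × 0.2096^(2/3) × √0.0035 = 0.016.

n = 0.016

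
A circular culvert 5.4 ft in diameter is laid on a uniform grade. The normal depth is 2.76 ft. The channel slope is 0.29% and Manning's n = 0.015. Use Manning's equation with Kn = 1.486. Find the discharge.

For a circular section of diameter D = 5.4 ft at depth y = 2.76 ft, the central angle is θ = 2 arccos(1 − 2y/D) = 3.186 rad. Then A = (D²/8)(θ − sin θ) = 11.78 ft² and P = Dθ/2 = 8.602 ft.
Hydraulic radius R = A/P = 11.78/8.602 = 1.369 ft.
Manning's equation: Q = (1.486/n) A R^(2/3) S^(1/2) = (1.486/0.015) × 11.78 × 1.369^(2/3) × 0.0029^(1/2) = 77.4 ft³/s.

Q = 77.4 ft³/s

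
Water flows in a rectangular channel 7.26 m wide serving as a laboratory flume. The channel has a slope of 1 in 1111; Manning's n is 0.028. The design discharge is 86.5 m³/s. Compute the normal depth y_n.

Manning's equation rearranged: A R^(2/3) = nQ / (1·√S) = 0.028 × 86.5 / (√0.0009001) = 80.73.
At y = 7.69 m: A R^(2/3) = 101.9 — too large.
At y = 5.13 m: A R^(2/3) = 61.57 — too small.
At y = 6.36 m: A R^(2/3) = 80.71 — close enough.

y_n = 6.36 m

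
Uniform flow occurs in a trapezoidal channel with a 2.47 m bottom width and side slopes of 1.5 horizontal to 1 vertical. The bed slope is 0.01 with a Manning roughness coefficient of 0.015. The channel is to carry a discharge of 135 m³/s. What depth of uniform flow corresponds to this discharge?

Manning's equation rearranged: A R^(2/3) = nQ / (1·√S) = 0.015 × 135 / (√0.01) = 20.25.
Trying y = 2.13 m: A R^(2/3) = 13.54 — low.
Trying y = 3.16 m: A R^(2/3) = 31.73 — high.
Trying y = 2.57 m: A R^(2/3) = 20.2 — ≈ 20.25.

y_n = 2.57 m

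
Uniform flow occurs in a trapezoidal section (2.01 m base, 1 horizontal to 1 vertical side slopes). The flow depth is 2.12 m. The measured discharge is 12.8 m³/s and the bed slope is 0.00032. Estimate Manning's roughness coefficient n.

n = 0.013

With bottom width b = 2.01 m and side slope z = 1: A = (b + zy)y = (2.01 + 1×2.12)×2.12 = 8.756 m²; P = b + 2y√(1+z²) = 2.01 + 2×2.12×1.414 = 8.006 m.
Hydraulic radius R = A/P = 8.756/8.006 = 1.094 m.
Rearranging Manning's equation: n = (1/Q) A R^(2/3) S^(1/2) = (1/12.8) × 8.756 × 1.094^(2/3) × √0.00032 = 0.013.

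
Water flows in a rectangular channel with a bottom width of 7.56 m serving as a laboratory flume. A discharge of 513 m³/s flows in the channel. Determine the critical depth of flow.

y_c = 7.77 m

For a rectangular channel, critical depth y_c = (q²/g)^(1/3) where q = Q/b = 513/7.56 = 67.86 m²/s.
So y_c = (67.86²/9.81)^(1/3) = 7.77 m.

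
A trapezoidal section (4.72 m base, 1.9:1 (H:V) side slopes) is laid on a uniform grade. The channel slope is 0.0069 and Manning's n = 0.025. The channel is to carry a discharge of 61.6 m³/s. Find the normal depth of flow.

Manning's equation rearranged: A R^(2/3) = nQ / (1·√S) = 0.025 × 61.6 / (√0.0069) = 18.54.
At y = 2.35 m: A R^(2/3) = 27.74 — over.
At y = 1.71 m: A R^(2/3) = 14.78 — short.
At y = 1.92 m: A R^(2/3) = 18.54 — close enough.

y_n = 1.92 m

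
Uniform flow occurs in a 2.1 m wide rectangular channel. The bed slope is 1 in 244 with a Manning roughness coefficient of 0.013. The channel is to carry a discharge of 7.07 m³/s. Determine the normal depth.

y_n = 1.05 m

Manning's equation rearranged: A R^(2/3) = nQ / (1·√S) = 0.013 × 7.07 / (√0.004098) = 1.436.
At y = 0.841 m: A R^(2/3) = 1.063 — short.
At y = 1.31 m: A R^(2/3) = 1.92 — over.
At y = 1.05 m: A R^(2/3) = 1.435 — close enough.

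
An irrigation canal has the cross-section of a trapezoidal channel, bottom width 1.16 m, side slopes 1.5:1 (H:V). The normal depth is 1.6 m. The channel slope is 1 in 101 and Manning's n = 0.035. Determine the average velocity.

V = 2.49 m/s

With bottom width b = 1.16 m and side slope z = 1.5: A = (b + zy)y = (1.16 + 1.5×1.6)×1.6 = 5.696 m²; P = b + 2y√(1+z²) = 1.16 + 2×1.6×1.803 = 6.929 m.
Hydraulic radius R = A/P = 5.696/6.929 = 0.8221 m.
From Manning's equation, V = (1/n) R^(2/3) S^(1/2) = (1/0.035) × 0.8221^(2/3) × 0.009901^(1/2) = 2.49 m/s.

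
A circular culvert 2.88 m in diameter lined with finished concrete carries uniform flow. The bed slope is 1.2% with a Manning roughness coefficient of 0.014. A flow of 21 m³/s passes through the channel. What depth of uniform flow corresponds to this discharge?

y_n = 1.46 m

Manning's equation rearranged: A R^(2/3) = nQ / (1·√S) = 0.014 × 21 / (√0.012) = 2.684.
Trying y = 1.11 m: A R^(2/3) = 1.647 — short.
Trying y = 1.46 m: A R^(2/3) = 2.678 — matches.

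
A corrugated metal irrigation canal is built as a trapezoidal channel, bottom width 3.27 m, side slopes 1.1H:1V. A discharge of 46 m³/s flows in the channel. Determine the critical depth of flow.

y_c = 2.13 m

At critical depth, Q² T / (g A³) = 1, i.e. A³/T = Q²/g = 46²/9.81 = 215.7.
Try y = 1.65 m: A³/T = 85.6 — short.
Try y = 2.13 m: A³/T = 214.8 — ≈ 215.7.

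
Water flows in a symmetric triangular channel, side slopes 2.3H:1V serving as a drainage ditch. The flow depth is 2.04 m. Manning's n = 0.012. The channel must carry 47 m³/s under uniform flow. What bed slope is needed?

For a triangular section with side slope z = 2.3: A = zy² = 2.3×2.04² = 9.572 m²; P = 2y√(1+z²) = 2×2.04×2.508 = 10.23 m.
Hydraulic radius R = A/P = 9.572/10.23 = 0.9354 m.
From Manning's equation, S = [nQ / (1 A R^(2/3))]² = [0.012 × 47 / (1 × 9.572 × 0.9354^(2/3))]² = 0.0038.

S = 0.0038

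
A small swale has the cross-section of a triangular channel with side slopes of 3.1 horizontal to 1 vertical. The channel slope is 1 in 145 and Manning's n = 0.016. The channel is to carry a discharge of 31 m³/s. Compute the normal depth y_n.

y_n = 1.54 m

Manning's equation rearranged: A R^(2/3) = nQ / (1·√S) = 0.016 × 31 / (√0.006897) = 5.973.
At y = 1.18 m: A R^(2/3) = 2.938 — too small.
At y = 1.82 m: A R^(2/3) = 9.33 — too large.
At y = 1.54 m: A R^(2/3) = 5.976 — close enough.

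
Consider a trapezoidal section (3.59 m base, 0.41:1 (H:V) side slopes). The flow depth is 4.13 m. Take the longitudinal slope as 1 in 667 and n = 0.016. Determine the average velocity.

V = 3.51 m/s

With bottom width b = 3.59 m and side slope z = 0.41: A = (b + zy)y = (3.59 + 0.41×4.13)×4.13 = 21.82 m²; P = b + 2y√(1+z²) = 3.59 + 2×4.13×1.081 = 12.52 m.
Hydraulic radius R = A/P = 21.82/12.52 = 1.743 m.
From Manning's equation, V = (1/n) R^(2/3) S^(1/2) = (1/0.016) × 1.743^(2/3) × 0.001499^(1/2) = 3.51 m/s.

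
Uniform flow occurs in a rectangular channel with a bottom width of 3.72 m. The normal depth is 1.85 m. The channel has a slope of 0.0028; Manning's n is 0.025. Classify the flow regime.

subcritical

Flow area A = b·y = 3.72 × 1.85 = 6.882 m². Wetted perimeter P = b + 2y = 3.72 + 2×1.85 = 7.42 m.
Hydraulic radius R = A/P = 6.882/7.42 = 0.9275 m.
V = (1/n) R^(2/3) √S = (1/0.025) × 0.9275^(2/3) × √0.0028 = 2.013 m/s. Hydraulic depth D_h = A/T = 6.882/3.72 = 1.85 m.
Froude number Fr = V/√(g·D_h) = 2.013/√(9.81×1.85) = 0.473, which is less than 1, so the flow is subcritical.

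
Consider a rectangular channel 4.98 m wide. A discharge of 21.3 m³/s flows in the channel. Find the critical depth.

For a rectangular channel, critical depth y_c = (q²/g)^(1/3) where q = Q/b = 21.3/4.98 = 4.277 m²/s.
So y_c = (4.277²/9.81)^(1/3) = 1.23 m.

y_c = 1.23 m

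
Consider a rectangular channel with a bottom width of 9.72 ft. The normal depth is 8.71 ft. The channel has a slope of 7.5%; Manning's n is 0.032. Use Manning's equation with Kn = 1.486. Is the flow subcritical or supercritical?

Flow area A = b·y = 9.72 × 8.71 = 84.66 ft². Wetted perimeter P = b + 2y = 9.72 + 2×8.71 = 27.14 ft.
Hydraulic radius R = A/P = 84.66/27.14 = 3.119 ft.
V = (1.486/n) R^(2/3) √S = (1.486/0.032) × 3.119^(2/3) × √0.075 = 27.15 ft/s. Hydraulic depth D_h = A/T = 84.66/9.72 = 8.71 ft.
Froude number Fr = V/√(g·D_h) = 27.15/√(32.2×8.71) = 1.62, which is greater than 1, so the flow is supercritical.

supercritical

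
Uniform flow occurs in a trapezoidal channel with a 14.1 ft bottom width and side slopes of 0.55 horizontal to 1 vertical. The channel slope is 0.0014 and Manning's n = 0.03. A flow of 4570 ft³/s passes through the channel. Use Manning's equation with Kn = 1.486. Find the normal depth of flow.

y_n = 21.9 ft

Manning's equation rearranged: A R^(2/3) = nQ / (1.486·√S) = 0.03 × 4570 / (1.486 × √0.0014) = 2466.
Trying y = 26.7 ft: A R^(2/3) = 3625 — too large.
Trying y = 18.2 ft: A R^(2/3) = 1739 — too small.
Trying y = 21.9 ft: A R^(2/3) = 2465 — ≈ 2466.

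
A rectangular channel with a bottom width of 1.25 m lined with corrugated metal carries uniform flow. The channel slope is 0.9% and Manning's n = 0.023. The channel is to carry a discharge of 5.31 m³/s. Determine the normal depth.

y_n = 1.73 m

Manning's equation rearranged: A R^(2/3) = nQ / (1·√S) = 0.023 × 5.31 / (√0.009) = 1.287.
Try y = 1.51 m: A R^(2/3) = 1.095 — short.
Try y = 1.87 m: A R^(2/3) = 1.41 — over.
Try y = 1.73 m: A R^(2/3) = 1.287 — close enough.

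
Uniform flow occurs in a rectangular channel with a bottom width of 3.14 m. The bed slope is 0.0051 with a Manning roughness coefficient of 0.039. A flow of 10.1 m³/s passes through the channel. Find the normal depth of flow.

Manning's equation rearranged: A R^(2/3) = nQ / (1·√S) = 0.039 × 10.1 / (√0.0051) = 5.516.
Try y = 2.12 m: A R^(2/3) = 6.214 — over.
Try y = 1.33 m: A R^(2/3) = 3.355 — short.
Try y = 1.93 m: A R^(2/3) = 5.505 — ≈ 5.516.

y_n = 1.93 m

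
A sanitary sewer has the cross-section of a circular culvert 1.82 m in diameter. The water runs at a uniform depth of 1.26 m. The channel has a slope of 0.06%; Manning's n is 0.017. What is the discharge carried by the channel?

Q = 1.83 m³/s

For a circular section of diameter D = 1.82 m at depth y = 1.26 m, the central angle is θ = 2 arccos(1 − 2y/D) = 3.931 rad. Then A = (D²/8)(θ − sin θ) = 1.922 m² and P = Dθ/2 = 3.577 m.
Hydraulic radius R = A/P = 1.922/3.577 = 0.5372 m.
Manning's equation: Q = (1/n) A R^(2/3) S^(1/2) = (1/0.017) × 1.922 × 0.5372^(2/3) × 0.0006^(1/2) = 1.83 m³/s.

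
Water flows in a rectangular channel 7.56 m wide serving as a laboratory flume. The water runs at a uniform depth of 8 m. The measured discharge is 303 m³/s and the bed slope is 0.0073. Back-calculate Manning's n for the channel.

n = 0.032

Flow area A = b·y = 7.56 × 8 = 60.48 m². Wetted perimeter P = b + 2y = 7.56 + 2×8 = 23.56 m.
Hydraulic radius R = A/P = 60.48/23.56 = 2.567 m.
Rearranging Manning's equation: n = (1/Q) A R^(2/3) S^(1/2) = (1/303) × 60.48 × 2.567^(2/3) × √0.0073 = 0.032.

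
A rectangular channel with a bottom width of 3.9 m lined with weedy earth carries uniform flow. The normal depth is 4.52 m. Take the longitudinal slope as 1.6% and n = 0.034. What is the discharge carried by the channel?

Flow area A = b·y = 3.9 × 4.52 = 17.63 m². Wetted perimeter P = b + 2y = 3.9 + 2×4.52 = 12.94 m.
Hydraulic radius R = A/P = 17.63/12.94 = 1.362 m.
Manning's equation: Q = (1/n) A R^(2/3) S^(1/2) = (1/0.034) × 17.63 × 1.362^(2/3) × 0.016^(1/2) = 80.6 m³/s.

Q = 80.6 m³/s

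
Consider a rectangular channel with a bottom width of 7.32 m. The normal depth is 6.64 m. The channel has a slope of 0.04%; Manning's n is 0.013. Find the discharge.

Flow area A = b·y = 7.32 × 6.64 = 48.6 m². Wetted perimeter P = b + 2y = 7.32 + 2×6.64 = 20.6 m.
Hydraulic radius R = A/P = 48.6/20.6 = 2.359 m.
Manning's equation: Q = (1/n) A R^(2/3) S^(1/2) = (1/0.013) × 48.6 × 2.359^(2/3) × 0.0004^(1/2) = 133 m³/s.

Q = 133 m³/s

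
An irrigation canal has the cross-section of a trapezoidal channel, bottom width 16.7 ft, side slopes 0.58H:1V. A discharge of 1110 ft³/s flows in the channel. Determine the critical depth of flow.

At critical depth, Q² T / (g A³) = 1, i.e. A³/T = Q²/g = 1110²/32.2 = 38260.
Try y = 3.97 ft: A³/T = 20150 — too small.
Try y = 4.86 ft: A³/T = 38210 — close enough.

y_c = 4.86 ft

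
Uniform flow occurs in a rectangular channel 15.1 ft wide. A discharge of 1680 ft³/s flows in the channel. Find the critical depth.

y_c = 7.27 ft

For a rectangular channel, critical depth y_c = (q²/g)^(1/3) where q = Q/b = 1680/15.1 = 111.3 ft²/s.
So y_c = (111.3²/32.2)^(1/3) = 7.27 ft.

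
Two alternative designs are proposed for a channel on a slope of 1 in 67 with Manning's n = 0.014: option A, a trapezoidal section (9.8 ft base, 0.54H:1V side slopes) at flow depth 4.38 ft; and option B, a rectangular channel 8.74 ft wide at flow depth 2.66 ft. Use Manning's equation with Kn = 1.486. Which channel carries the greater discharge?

Channel A: With bottom width b = 9.8 ft and side slope z = 0.54: A = (b + zy)y = (9.8 + 0.54×4.38)×4.38 = 53.28 ft²; P = b + 2y√(1+z²) = 9.8 + 2×4.38×1.136 = 19.76 ft. Hydraulic radius R = A/P = 53.28/19.76 = 2.697 ft. Q_A = (1.486/0.014)·53.28·2.697^(2/3)·√0.01493 = 1339 ft³/s.
Channel B: Flow area A = b·y = 8.74 × 2.66 = 23.25 ft². Wetted perimeter P = b + 2y = 8.74 + 2×2.66 = 14.06 ft. Hydraulic radius R = A/P = 23.25/14.06 = 1.654 ft. Q_B = (1.486/0.014)·23.25·1.654^(2/3)·√0.01493 = 421.6 ft³/s.
Q_A = 1339 ft³/s vs Q_B = 421.6 ft³/s, so channel A carries more.

channel A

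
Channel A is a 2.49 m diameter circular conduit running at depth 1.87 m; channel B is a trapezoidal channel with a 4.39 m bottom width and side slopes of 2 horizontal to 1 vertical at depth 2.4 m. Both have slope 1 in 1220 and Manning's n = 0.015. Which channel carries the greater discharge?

Channel A: For a circular section of diameter D = 2.49 m at depth y = 1.87 m, the central angle is θ = 2 arccos(1 − 2y/D) = 4.193 rad. Then A = (D²/8)(θ − sin θ) = 3.923 m² and P = Dθ/2 = 5.221 m. Hydraulic radius R = A/P = 3.923/5.221 = 0.7514 m. Q_A = (1/0.015)·3.923·0.7514^(2/3)·√0.0008197 = 6.189 m³/s.
Channel B: With bottom width b = 4.39 m and side slope z = 2: A = (b + zy)y = (4.39 + 2×2.4)×2.4 = 22.06 m²; P = b + 2y√(1+z²) = 4.39 + 2×2.4×2.236 = 15.12 m. Hydraulic radius R = A/P = 22.06/15.12 = 1.458 m. Q_B = (1/0.015)·22.06·1.458^(2/3)·√0.0008197 = 54.14 m³/s.
Q_A = 6.189 m³/s vs Q_B = 54.14 m³/s, so channel B carries more.

channel B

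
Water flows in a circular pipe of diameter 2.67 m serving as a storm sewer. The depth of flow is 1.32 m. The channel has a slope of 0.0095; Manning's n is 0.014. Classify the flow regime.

supercritical

For a circular section of diameter D = 2.67 m at depth y = 1.32 m, the central angle is θ = 2 arccos(1 − 2y/D) = 3.119 rad. Then A = (D²/8)(θ − sin θ) = 2.759 m² and P = Dθ/2 = 4.164 m.
Hydraulic radius R = A/P = 2.759/4.164 = 0.6627 m.
V = (1/n) R^(2/3) √S = (1/0.014) × 0.6627^(2/3) × √0.0095 = 5.292 m/s. Hydraulic depth D_h = A/T = 2.759/2.67 = 1.034 m.
Froude number Fr = V/√(g·D_h) = 5.292/√(9.81×1.034) = 1.66, which is greater than 1, so the flow is supercritical.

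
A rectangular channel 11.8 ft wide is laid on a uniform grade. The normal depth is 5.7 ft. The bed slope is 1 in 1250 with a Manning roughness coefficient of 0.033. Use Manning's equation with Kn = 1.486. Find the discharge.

Q = 174 ft³/s

Flow area A = b·y = 11.8 × 5.7 = 67.26 ft². Wetted perimeter P = b + 2y = 11.8 + 2×5.7 = 23.2 ft.
Hydraulic radius R = A/P = 67.26/23.2 = 2.899 ft.
Manning's equation: Q = (1.486/n) A R^(2/3) S^(1/2) = (1.486/0.033) × 67.26 × 2.899^(2/3) × 0.0008^(1/2) = 174 ft³/s.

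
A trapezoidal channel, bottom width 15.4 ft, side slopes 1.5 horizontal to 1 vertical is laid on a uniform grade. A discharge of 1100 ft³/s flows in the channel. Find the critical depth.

y_c = 4.62 ft

At critical depth, Q² T / (g A³) = 1, i.e. A³/T = Q²/g = 1100²/32.2 = 37580.
Try y = 4.1 ft: A³/T = 24900 — too small.
Try y = 5.55 ft: A³/T = 71230 — too large.
Try y = 4.62 ft: A³/T = 37520 — ≈ 37580.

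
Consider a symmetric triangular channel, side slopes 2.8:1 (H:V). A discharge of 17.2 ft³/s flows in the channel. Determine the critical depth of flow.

At critical depth, Q² T / (g A³) = 1, i.e. A³/T = Q²/g = 17.2²/32.2 = 9.188.
Try y = 1.44 ft: A³/T = 24.27 — high.
Try y = 0.93 ft: A³/T = 2.727 — low.
Try y = 1.19 ft: A³/T = 9.355 — matches.

y_c = 1.19 ft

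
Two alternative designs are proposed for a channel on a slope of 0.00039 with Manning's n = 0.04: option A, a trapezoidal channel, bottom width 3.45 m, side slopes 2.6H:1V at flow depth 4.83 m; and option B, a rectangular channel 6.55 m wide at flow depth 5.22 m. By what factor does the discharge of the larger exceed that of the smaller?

2.65

Channel A: With bottom width b = 3.45 m and side slope z = 2.6: A = (b + zy)y = (3.45 + 2.6×4.83)×4.83 = 77.32 m²; P = b + 2y√(1+z²) = 3.45 + 2×4.83×2.786 = 30.36 m. Hydraulic radius R = A/P = 77.32/30.36 = 2.547 m. Q_A = (1/0.04)·77.32·2.547^(2/3)·√0.00039 = 71.19 m³/s.
Channel B: Flow area A = b·y = 6.55 × 5.22 = 34.19 m². Wetted perimeter P = b + 2y = 6.55 + 2×5.22 = 16.99 m. Hydraulic radius R = A/P = 34.19/16.99 = 2.012 m. Q_B = (1/0.04)·34.19·2.012^(2/3)·√0.00039 = 26.91 m³/s.
The larger discharge is 71.19 m³/s and the smaller is 26.91 m³/s; the ratio is 2.65.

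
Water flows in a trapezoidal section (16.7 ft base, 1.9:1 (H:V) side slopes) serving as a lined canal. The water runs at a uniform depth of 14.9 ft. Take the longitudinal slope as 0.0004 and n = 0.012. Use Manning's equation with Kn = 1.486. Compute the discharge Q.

Q = 6820 ft³/s

With bottom width b = 16.7 ft and side slope z = 1.9: A = (b + zy)y = (16.7 + 1.9×14.9)×14.9 = 670.6 ft²; P = b + 2y√(1+z²) = 16.7 + 2×14.9×2.147 = 80.68 ft.
Hydraulic radius R = A/P = 670.6/80.68 = 8.312 ft.
Manning's equation: Q = (1.486/n) A R^(2/3) S^(1/2) = (1.486/0.012) × 670.6 × 8.312^(2/3) × 0.0004^(1/2) = 6820 ft³/s.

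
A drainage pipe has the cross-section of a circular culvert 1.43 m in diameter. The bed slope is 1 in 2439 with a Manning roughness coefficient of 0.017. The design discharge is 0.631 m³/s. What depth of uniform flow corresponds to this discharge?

Manning's equation rearranged: A R^(2/3) = nQ / (1·√S) = 0.017 × 0.631 / (√0.00041) = 0.5298.
Try y = 1.03 m: A R^(2/3) = 0.7025 — high.
Try y = 0.59 m: A R^(2/3) = 0.2885 — low.
Try y = 0.844 m: A R^(2/3) = 0.5299 — ≈ 0.5298.

y_n = 0.844 m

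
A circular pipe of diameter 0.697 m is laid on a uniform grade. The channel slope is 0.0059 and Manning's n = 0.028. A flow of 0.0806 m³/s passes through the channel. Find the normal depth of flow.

Manning's equation rearranged: A R^(2/3) = nQ / (1·√S) = 0.028 × 0.0806 / (√0.0059) = 0.02938.
At y = 0.169 m: A R^(2/3) = 0.01534 — too small.
At y = 0.288 m: A R^(2/3) = 0.04256 — too large.
At y = 0.236 m: A R^(2/3) = 0.0294 — ≈ 0.02938.

y_n = 0.236 m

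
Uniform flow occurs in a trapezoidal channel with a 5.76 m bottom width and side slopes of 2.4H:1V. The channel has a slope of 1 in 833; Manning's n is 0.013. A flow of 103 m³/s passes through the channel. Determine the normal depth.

Manning's equation rearranged: A R^(2/3) = nQ / (1·√S) = 0.013 × 103 / (√0.0012) = 38.65.
Trying y = 2.82 m: A R^(2/3) = 50.91 — high.
Trying y = 2.18 m: A R^(2/3) = 30.01 — low.
Trying y = 2.47 m: A R^(2/3) = 38.7 — close enough.

y_n = 2.47 m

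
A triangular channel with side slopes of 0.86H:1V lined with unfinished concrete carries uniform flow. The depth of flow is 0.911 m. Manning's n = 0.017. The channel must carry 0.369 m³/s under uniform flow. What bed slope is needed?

For a triangular section with side slope z = 0.86: A = zy² = 0.86×0.911² = 0.7137 m²; P = 2y√(1+z²) = 2×0.911×1.319 = 2.403 m.
Hydraulic radius R = A/P = 0.7137/2.403 = 0.297 m.
From Manning's equation, S = [nQ / (1 A R^(2/3))]² = [0.017 × 0.369 / (1 × 0.7137 × 0.297^(2/3))]² = 0.00039.

S = 0.00039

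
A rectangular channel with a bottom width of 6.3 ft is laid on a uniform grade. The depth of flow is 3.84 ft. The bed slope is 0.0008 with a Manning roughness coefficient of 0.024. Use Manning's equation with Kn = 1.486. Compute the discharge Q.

Flow area A = b·y = 6.3 × 3.84 = 24.19 ft². Wetted perimeter P = b + 2y = 6.3 + 2×3.84 = 13.98 ft.
Hydraulic radius R = A/P = 24.19/13.98 = 1.73 ft.
Manning's equation: Q = (1.486/n) A R^(2/3) S^(1/2) = (1.486/0.024) × 24.19 × 1.73^(2/3) × 0.0008^(1/2) = 61.1 ft³/s.

Q = 61.1 ft³/s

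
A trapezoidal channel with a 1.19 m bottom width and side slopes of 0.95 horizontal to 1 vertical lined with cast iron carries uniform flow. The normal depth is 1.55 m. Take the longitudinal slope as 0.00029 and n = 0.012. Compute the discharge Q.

Q = 4.86 m³/s

With bottom width b = 1.19 m and side slope z = 0.95: A = (b + zy)y = (1.19 + 0.95×1.55)×1.55 = 4.127 m²; P = b + 2y√(1+z²) = 1.19 + 2×1.55×1.379 = 5.466 m.
Hydraulic radius R = A/P = 4.127/5.466 = 0.755 m.
Manning's equation: Q = (1/n) A R^(2/3) S^(1/2) = (1/0.012) × 4.127 × 0.755^(2/3) × 0.00029^(1/2) = 4.86 m³/s.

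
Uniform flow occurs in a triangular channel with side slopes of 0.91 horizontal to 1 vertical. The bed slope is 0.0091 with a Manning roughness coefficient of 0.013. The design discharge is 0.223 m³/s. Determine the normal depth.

y_n = 0.367 m

Manning's equation rearranged: A R^(2/3) = nQ / (1·√S) = 0.013 × 0.223 / (√0.0091) = 0.03039.
Trying y = 0.408 m: A R^(2/3) = 0.04032 — over.
Trying y = 0.265 m: A R^(2/3) = 0.01276 — short.
Trying y = 0.367 m: A R^(2/3) = 0.0304 — close enough.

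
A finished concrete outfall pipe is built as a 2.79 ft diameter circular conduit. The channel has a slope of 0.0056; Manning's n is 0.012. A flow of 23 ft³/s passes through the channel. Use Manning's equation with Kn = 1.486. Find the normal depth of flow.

Manning's equation rearranged: A R^(2/3) = nQ / (1.486·√S) = 0.012 × 23 / (1.486 × √0.0056) = 2.482.
Try y = 1.2 ft: A R^(2/3) = 1.848 — short.
Try y = 1.62 ft: A R^(2/3) = 3.07 — over.
Try y = 1.42 ft: A R^(2/3) = 2.477 — matches.

y_n = 1.42 ft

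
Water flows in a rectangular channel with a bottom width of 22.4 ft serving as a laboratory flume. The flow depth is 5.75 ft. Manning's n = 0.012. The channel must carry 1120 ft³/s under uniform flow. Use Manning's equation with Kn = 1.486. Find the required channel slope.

Flow area A = b·y = 22.4 × 5.75 = 128.8 ft². Wetted perimeter P = b + 2y = 22.4 + 2×5.75 = 33.9 ft.
Hydraulic radius R = A/P = 128.8/33.9 = 3.799 ft.
From Manning's equation, S = [nQ / (1.486 A R^(2/3))]² = [0.012 × 1120 / (1.486 × 128.8 × 3.799^(2/3))]² = 0.000832.

S = 0.000832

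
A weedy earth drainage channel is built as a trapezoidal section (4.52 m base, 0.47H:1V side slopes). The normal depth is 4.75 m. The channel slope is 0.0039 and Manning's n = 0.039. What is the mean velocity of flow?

V = 2.66 m/s

With bottom width b = 4.52 m and side slope z = 0.47: A = (b + zy)y = (4.52 + 0.47×4.75)×4.75 = 32.07 m²; P = b + 2y√(1+z²) = 4.52 + 2×4.75×1.105 = 15.02 m.
Hydraulic radius R = A/P = 32.07/15.02 = 2.136 m.
From Manning's equation, V = (1/n) R^(2/3) S^(1/2) = (1/0.039) × 2.136^(2/3) × 0.0039^(1/2) = 2.66 m/s.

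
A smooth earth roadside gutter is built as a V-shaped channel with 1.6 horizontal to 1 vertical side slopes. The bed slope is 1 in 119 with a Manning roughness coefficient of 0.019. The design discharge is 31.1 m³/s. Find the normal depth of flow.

Manning's equation rearranged: A R^(2/3) = nQ / (1·√S) = 0.019 × 31.1 / (√0.008403) = 6.446.
Try y = 1.85 m: A R^(2/3) = 4.658 — too small.
Try y = 2.6 m: A R^(2/3) = 11.54 — too large.
Try y = 2.09 m: A R^(2/3) = 6.448 — ≈ 6.446.

y_n = 2.09 m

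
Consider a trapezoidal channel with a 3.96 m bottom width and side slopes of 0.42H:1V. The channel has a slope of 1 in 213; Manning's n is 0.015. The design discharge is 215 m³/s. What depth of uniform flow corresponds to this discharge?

Manning's equation rearranged: A R^(2/3) = nQ / (1·√S) = 0.015 × 215 / (√0.004695) = 47.07.
At y = 4.25 m: A R^(2/3) = 36.83 — short.
At y = 6.11 m: A R^(2/3) = 69.81 — over.
At y = 4.9 m: A R^(2/3) = 47.14 — ≈ 47.07.

y_n = 4.9 m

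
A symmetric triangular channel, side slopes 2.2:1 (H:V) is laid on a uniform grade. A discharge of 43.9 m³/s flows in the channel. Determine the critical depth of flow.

At critical depth, Q² T / (g A³) = 1, i.e. A³/T = Q²/g = 43.9²/9.81 = 196.5.
Try y = 1.89 m: A³/T = 58.36 — low.
Try y = 2.41 m: A³/T = 196.7 — ≈ 196.5.

y_c = 2.41 m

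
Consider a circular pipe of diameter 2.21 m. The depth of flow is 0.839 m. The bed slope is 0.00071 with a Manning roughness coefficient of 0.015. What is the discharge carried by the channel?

For a circular section of diameter D = 2.21 m at depth y = 0.839 m, the central angle is θ = 2 arccos(1 − 2y/D) = 2.655 rad. Then A = (D²/8)(θ − sin θ) = 1.336 m² and P = Dθ/2 = 2.934 m.
Hydraulic radius R = A/P = 1.336/2.934 = 0.4553 m.
Manning's equation: Q = (1/n) A R^(2/3) S^(1/2) = (1/0.015) × 1.336 × 0.4553^(2/3) × 0.00071^(1/2) = 1.4 m³/s.

Q = 1.4 m³/s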